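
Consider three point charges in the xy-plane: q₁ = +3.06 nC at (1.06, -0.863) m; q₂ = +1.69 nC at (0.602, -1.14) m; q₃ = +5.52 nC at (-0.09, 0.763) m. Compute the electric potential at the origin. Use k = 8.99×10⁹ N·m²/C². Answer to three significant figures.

The total potential is the scalar sum of each charge's contribution, V = Σ kqᵢ/rᵢ.
Distances from the field point to each charge: r₁ = 1.37 m, r₂ = 1.29 m, r₃ = 0.768 m.
V = k[(3.06×10⁻⁹)/(1.37) + (1.69×10⁻⁹)/(1.29) + (5.52×10⁻⁹)/(0.768)] = 96.5 V.

96.5 V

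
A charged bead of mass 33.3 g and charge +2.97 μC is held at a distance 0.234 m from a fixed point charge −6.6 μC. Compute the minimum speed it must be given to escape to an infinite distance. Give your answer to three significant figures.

6.73 m/s

To just escape, total mechanical energy must reach zero at infinity: ½mv²_min + U = 0, so ½mv²_min = −U = |kQq|/r.
|U| = |kQq|/r = (8.99×10⁹ N·m²/C²)(6.60×10⁻⁶)(2.97×10⁻⁶)/(0.234) = 0.753 J.
v_min = √(2|U|/m) = √(2·0.753/0.0333) = 6.73 m/s.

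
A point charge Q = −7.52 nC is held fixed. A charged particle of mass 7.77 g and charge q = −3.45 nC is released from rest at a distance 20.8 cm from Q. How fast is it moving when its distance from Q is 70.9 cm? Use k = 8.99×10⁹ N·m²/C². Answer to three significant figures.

0.0143 m/s

Only the electrostatic force acts, so mechanical energy is conserved: ½mv² = U₁ − U₂ = kQq(1/r₁ − 1/r₂).
U₁ − U₂ = (8.99×10⁹ N·m²/C²)(-7.52×10⁻⁹ C)(-3.45×10⁻⁹ C)(1/0.208 − 1/0.709) = 7.92×10⁻⁷ J.
v = √(2·7.92×10⁻⁷/7.77×10⁻³) = 0.0143 m/s.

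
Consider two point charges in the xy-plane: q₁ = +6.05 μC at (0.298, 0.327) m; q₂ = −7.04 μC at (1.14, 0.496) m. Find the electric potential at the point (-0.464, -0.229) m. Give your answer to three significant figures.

2.17×10⁴ V

The total potential is the scalar sum of each charge's contribution, V = Σ kqᵢ/rᵢ.
Distances from the field point to each charge: r₁ = 0.943 m, r₂ = 1.76 m.
V = k[(6.05×10⁻⁶)/(0.943) + (-7.04×10⁻⁶)/(1.76)] = 2.17×10⁴ V.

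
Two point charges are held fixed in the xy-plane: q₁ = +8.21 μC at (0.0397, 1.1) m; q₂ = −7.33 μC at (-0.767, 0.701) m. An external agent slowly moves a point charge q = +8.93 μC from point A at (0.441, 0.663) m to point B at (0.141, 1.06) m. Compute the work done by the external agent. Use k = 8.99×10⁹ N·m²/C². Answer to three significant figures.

4.83 J

For quasistatic motion the external work equals the change in potential energy: W_ext = qΔV = q(V_B − V_A).
At A: distances to the source charges are 0.593 m, 1.21 m; V_A = Σ kqᵢ/rᵢ = 6.99×10⁴ V.
At B: distances to the source charges are 0.109 m, 0.976 m; V_B = Σ kqᵢ/rᵢ = 6.10×10⁵ V.
ΔV = V_B − V_A = 5.40×10⁵ V.
W_ext = qΔV = (8.93×10⁻⁶ C)(5.40×10⁵ V) = 4.83 J.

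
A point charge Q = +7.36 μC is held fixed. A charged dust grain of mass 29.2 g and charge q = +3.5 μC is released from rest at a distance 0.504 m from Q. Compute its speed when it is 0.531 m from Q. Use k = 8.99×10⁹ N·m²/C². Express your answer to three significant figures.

1.27 m/s

Only the electrostatic force acts, so mechanical energy is conserved: ½mv² = U₁ − U₂ = kQq(1/r₁ − 1/r₂).
U₁ − U₂ = (8.99×10⁹ N·m²/C²)(7.36×10⁻⁶ C)(3.50×10⁻⁶ C)(1/0.504 − 1/0.531) = 0.0234 J.
v = √(2·0.0234/0.0292) = 1.27 m/s.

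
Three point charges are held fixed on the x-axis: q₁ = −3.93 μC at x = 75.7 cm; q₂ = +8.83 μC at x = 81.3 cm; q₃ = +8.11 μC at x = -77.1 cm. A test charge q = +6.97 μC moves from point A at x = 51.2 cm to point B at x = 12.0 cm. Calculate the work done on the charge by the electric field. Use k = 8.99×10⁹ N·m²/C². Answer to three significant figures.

The work done by the electric force is W_field = −ΔU = −q(V_B − V_A) = q(V_A − V_B).
At A: distances to the source charges are 0.245 m, 0.301 m, 1.28 m; V_A = Σ kqᵢ/rᵢ = 1.76×10⁵ V.
At B: distances to the source charges are 0.637 m, 0.693 m, 0.891 m; V_B = Σ kqᵢ/rᵢ = 1.41×10⁵ V.
ΔV = V_B − V_A = -3.54×10⁴ V.
W_field = −qΔV = −(6.97×10⁻⁶ C)(-3.54×10⁴ V) = 0.247 J.

0.247 J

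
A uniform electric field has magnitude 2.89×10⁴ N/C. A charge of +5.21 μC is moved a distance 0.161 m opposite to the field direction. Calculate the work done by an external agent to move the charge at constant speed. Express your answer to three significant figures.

0.0242 J

The potential change for a displacement 0.161 m opposite to the field direction is ΔV = +Ed = 4650 V.
W_ext = qΔV = 0.0242 J.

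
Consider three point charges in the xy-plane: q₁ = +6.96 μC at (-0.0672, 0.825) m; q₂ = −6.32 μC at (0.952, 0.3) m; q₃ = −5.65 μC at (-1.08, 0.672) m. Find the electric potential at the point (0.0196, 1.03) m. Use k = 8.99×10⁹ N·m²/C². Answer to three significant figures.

Electric potential is a scalar, so the contributions from each charge add algebraically: V = Σ kqᵢ/rᵢ.
Distances from the field point to each charge: r₁ = 0.223 m, r₂ = 1.18 m, r₃ = 1.16 m.
V = k[(6.96×10⁻⁶)/(0.223) + (-6.32×10⁻⁶)/(1.18) + (-5.65×10⁻⁶)/(1.16)] = 1.89×10⁵ V.

1.89×10⁵ V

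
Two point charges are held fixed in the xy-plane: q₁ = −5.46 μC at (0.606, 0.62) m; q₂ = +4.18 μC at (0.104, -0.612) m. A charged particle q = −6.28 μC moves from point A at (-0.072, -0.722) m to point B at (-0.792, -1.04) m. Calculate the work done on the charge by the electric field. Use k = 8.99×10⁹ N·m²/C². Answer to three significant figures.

-0.836 J

The work done by the electric force is W_field = −ΔU = −q(V_B − V_A) = q(V_A − V_B).
At A: distances to the source charges are 1.50 m, 0.208 m; V_A = Σ kqᵢ/rᵢ = 1.48×10⁵ V.
At B: distances to the source charges are 2.17 m, 0.993 m; V_B = Σ kqᵢ/rᵢ = 1.52×10⁴ V.
ΔV = V_B − V_A = -1.33×10⁵ V.
W_field = −qΔV = −(-6.28×10⁻⁶ C)(-1.33×10⁵ V) = -0.836 J.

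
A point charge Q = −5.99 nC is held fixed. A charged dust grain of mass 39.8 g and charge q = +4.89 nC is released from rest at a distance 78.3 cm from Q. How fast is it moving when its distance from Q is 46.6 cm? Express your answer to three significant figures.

3.39×10⁻³ m/s

Only the electrostatic force acts, so mechanical energy is conserved: ½mv² = U₁ − U₂ = kQq(1/r₁ − 1/r₂).
U₁ − U₂ = (8.99×10⁹ N·m²/C²)(-5.99×10⁻⁹ C)(4.89×10⁻⁹ C)(1/0.783 − 1/0.466) = 2.29×10⁻⁷ J.
v = √(2·2.29×10⁻⁷/0.0398) = 3.39×10⁻³ m/s.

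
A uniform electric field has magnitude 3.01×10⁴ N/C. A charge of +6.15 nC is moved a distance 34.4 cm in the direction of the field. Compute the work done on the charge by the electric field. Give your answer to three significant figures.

The potential change for a displacement 34.4 cm in the direction of the field is ΔV = −Ed = -1.04×10⁴ V.
W_field = −qΔV = 6.37×10⁻⁵ J.

6.37×10⁻⁵ J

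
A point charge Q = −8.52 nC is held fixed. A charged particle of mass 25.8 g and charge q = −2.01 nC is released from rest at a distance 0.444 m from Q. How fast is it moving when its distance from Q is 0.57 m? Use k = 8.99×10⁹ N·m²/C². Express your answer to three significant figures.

Only the electrostatic force acts, so mechanical energy is conserved: ½mv² = U₁ − U₂ = kQq(1/r₁ − 1/r₂).
U₁ − U₂ = (8.99×10⁹ N·m²/C²)(-8.52×10⁻⁹ C)(-2.01×10⁻⁹ C)(1/0.444 − 1/0.570) = 7.66×10⁻⁸ J.
v = √(2·7.66×10⁻⁸/0.0258) = 2.44×10⁻³ m/s.

2.44×10⁻³ m/s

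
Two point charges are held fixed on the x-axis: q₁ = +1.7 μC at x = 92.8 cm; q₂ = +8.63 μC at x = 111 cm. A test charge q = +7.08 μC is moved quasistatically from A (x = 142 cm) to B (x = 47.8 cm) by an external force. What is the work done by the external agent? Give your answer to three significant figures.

-0.882 J

For quasistatic motion the external work equals the change in potential energy: W_ext = qΔV = q(V_B − V_A).
At A: distances to the source charges are 0.492 m, 0.310 m; V_A = Σ kqᵢ/rᵢ = 2.81×10⁵ V.
At B: distances to the source charges are 0.450 m, 0.632 m; V_B = Σ kqᵢ/rᵢ = 1.57×10⁵ V.
ΔV = V_B − V_A = -1.25×10⁵ V.
W_ext = qΔV = (7.08×10⁻⁶ C)(-1.25×10⁵ V) = -0.882 J.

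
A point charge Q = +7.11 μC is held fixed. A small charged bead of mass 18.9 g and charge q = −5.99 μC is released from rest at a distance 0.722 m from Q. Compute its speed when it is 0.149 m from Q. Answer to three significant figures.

14.7 m/s

Only the electrostatic force acts, so mechanical energy is conserved: ½mv² = U₁ − U₂ = kQq(1/r₁ − 1/r₂).
U₁ − U₂ = (8.99×10⁹ N·m²/C²)(7.11×10⁻⁶ C)(-5.99×10⁻⁶ C)(1/0.722 − 1/0.149) = 2.04 J.
v = √(2·2.04/0.0189) = 14.7 m/s.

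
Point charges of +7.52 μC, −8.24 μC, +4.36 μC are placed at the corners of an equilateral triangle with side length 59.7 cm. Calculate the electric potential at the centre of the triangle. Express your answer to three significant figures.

9.49×10⁴ V

The total potential is the scalar sum of each charge's contribution, V = Σ kqᵢ/rᵢ.
The distance from each vertex to the centroid is a/√3 = 0.345 m.
V = k[(7.52×10⁻⁶)/(0.345) + (-8.24×10⁻⁶)/(0.345) + (4.36×10⁻⁶)/(0.345)] = 9.49×10⁴ V.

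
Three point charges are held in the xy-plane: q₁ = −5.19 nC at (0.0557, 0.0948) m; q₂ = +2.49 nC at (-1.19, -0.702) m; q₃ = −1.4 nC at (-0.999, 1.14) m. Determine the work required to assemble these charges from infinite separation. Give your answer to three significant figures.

-5.15×10⁻⁸ J

The assembly work is the sum of pairwise potential energies, U = Σ_{i<j} kqᵢqⱼ/rᵢⱼ.
Pair separations: r₁₂ = 1.48 m, r₁₃ = 1.48 m, r₂₃ = 1.85 m.
U = (-7.86×10⁻⁸) + (4.40×10⁻⁸) + (-1.69×10⁻⁸) = -5.15×10⁻⁸ J.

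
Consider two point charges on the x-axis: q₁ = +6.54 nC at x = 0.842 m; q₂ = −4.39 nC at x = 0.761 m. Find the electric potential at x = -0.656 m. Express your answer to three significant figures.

11.4 V

The total potential is the scalar sum of each charge's contribution, V = Σ kqᵢ/rᵢ.
Distances from the field point to each charge: r₁ = 1.50 m, r₂ = 1.42 m.
V = k[(6.54×10⁻⁹)/(1.50) + (-4.39×10⁻⁹)/(1.42)] = 11.4 V.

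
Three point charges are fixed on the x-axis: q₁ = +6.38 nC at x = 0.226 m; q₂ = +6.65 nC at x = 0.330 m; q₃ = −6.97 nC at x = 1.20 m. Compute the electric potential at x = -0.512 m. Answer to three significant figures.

Electric potential is a scalar, so the contributions from each charge add algebraically: V = Σ kqᵢ/rᵢ.
Distances from the field point to each charge: r₁ = 0.738 m, r₂ = 0.842 m, r₃ = 1.71 m.
V = k[(6.38×10⁻⁹)/(0.738) + (6.65×10⁻⁹)/(0.842) + (-6.97×10⁻⁹)/(1.71)] = 112 V.

112 V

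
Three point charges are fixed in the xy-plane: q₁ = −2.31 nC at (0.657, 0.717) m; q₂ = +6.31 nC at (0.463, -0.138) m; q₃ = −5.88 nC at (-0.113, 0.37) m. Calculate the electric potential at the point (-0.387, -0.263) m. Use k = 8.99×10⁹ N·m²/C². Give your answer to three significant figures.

Electric potential is a scalar, so the contributions from each charge add algebraically: V = Σ kqᵢ/rᵢ.
Distances from the field point to each charge: r₁ = 1.43 m, r₂ = 0.859 m, r₃ = 0.690 m.
V = k[(-2.31×10⁻⁹)/(1.43) + (6.31×10⁻⁹)/(0.859) + (-5.88×10⁻⁹)/(0.690)] = -25.1 V.

-25.1 V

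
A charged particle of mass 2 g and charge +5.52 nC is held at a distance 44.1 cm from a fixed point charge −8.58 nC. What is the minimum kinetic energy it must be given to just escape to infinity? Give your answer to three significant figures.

9.65×10⁻⁷ J

To just escape, total mechanical energy must reach zero at infinity: ½mv²_min + U = 0, so ½mv²_min = −U = |kQq|/r.
|U| = |kQq|/r = (8.99×10⁹ N·m²/C²)(8.58×10⁻⁹)(5.52×10⁻⁹)/(0.441) = 9.65×10⁻⁷ J.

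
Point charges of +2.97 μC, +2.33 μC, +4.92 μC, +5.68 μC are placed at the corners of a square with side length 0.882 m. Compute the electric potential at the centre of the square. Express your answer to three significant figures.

The total potential is the scalar sum of each charge's contribution, V = Σ kqᵢ/rᵢ.
The distance from each corner to the centre is a√2/2 = 0.624 m.
V = k[(2.97×10⁻⁶)/(0.624) + (2.33×10⁻⁶)/(0.624) + (4.92×10⁻⁶)/(0.624) + (5.68×10⁻⁶)/(0.624)] = 2.29×10⁵ V.

2.29×10⁵ V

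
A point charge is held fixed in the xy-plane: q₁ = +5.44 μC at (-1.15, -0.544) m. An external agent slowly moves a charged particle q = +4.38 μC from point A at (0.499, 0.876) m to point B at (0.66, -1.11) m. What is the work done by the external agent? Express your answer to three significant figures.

0.0145 J

For quasistatic motion the external work equals the change in potential energy: W_ext = qΔV = q(V_B − V_A).
At A: distance to the source charge is 2.18 m; V_A = kq₁/r = 2.25×10⁴ V.
At B: distance to the source charge is 1.90 m; V_B = kq₁/r = 2.58×10⁴ V.
ΔV = V_B − V_A = 3310 V.
W_ext = qΔV = (4.38×10⁻⁶ C)(3310 V) = 0.0145 J.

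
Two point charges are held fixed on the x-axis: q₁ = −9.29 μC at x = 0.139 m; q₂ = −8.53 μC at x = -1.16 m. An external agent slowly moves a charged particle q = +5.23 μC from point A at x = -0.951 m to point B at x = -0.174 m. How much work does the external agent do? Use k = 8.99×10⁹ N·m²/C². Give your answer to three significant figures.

0.517 J

For quasistatic motion the external work equals the change in potential energy: W_ext = qΔV = q(V_B − V_A).
At A: distances to the source charges are 1.09 m, 0.209 m; V_A = Σ kqᵢ/rᵢ = -4.44×10⁵ V.
At B: distances to the source charges are 0.313 m, 0.986 m; V_B = Σ kqᵢ/rᵢ = -3.45×10⁵ V.
ΔV = V_B − V_A = 9.89×10⁴ V.
W_ext = qΔV = (5.23×10⁻⁶ C)(9.89×10⁴ V) = 0.517 J.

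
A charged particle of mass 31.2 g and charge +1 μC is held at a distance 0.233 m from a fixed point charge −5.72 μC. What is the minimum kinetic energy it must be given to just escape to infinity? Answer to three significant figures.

To just escape, total mechanical energy must reach zero at infinity: ½mv²_min + U = 0, so ½mv²_min = −U = |kQq|/r.
|U| = |kQq|/r = (8.99×10⁹ N·m²/C²)(5.72×10⁻⁶)(1.00×10⁻⁶)/(0.233) = 0.221 J.

0.221 J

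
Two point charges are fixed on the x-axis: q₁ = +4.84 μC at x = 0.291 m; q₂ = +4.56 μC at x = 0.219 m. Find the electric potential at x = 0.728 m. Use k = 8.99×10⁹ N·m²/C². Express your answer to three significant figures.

1.80×10⁵ V

The total potential is the scalar sum of each charge's contribution, V = Σ kqᵢ/rᵢ.
Distances from the field point to each charge: r₁ = 0.437 m, r₂ = 0.509 m.
V = k[(4.84×10⁻⁶)/(0.437) + (4.56×10⁻⁶)/(0.509)] = 1.80×10⁵ V.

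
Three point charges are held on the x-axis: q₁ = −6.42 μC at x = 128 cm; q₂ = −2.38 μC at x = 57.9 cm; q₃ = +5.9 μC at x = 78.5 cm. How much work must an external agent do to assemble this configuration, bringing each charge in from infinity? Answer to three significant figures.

-1.10 J

The work to assemble the configuration equals its total potential energy, U = Σ kqᵢqⱼ/rᵢⱼ over all pairs.
Pair separations: r₁₂ = 0.701 m, r₁₃ = 0.495 m, r₂₃ = 0.206 m.
U = (0.196) + (-0.688) + (-0.613) = -1.10 J.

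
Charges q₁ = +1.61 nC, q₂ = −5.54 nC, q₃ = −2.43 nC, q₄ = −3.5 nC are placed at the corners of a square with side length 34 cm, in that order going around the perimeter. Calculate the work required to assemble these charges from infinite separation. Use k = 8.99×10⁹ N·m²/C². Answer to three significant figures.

4.85×10⁻⁷ J

The assembly work is the sum of pairwise potential energies, U = Σ_{i<j} kqᵢqⱼ/rᵢⱼ.
The four side pairs have separation 0.340 m and the two diagonal pairs 0.481 m.
Summing all 6 pair terms gives U = 4.85×10⁻⁷ J.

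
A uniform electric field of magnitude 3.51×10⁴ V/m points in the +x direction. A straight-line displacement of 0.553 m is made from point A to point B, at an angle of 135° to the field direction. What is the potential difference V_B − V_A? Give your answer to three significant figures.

1.37×10⁴ V

Only the component of displacement along E changes the potential: ΔV = −E·d·cosθ.
ΔV = −(3.51×10⁴ V/m)(0.553 m)cos135° = 1.37×10⁴ V.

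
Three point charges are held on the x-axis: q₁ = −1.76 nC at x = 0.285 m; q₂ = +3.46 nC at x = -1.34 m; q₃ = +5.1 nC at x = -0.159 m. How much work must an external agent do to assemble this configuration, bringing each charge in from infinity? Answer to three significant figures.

-8.11×10⁻⁸ J

The work to assemble the configuration equals its total potential energy, U = Σ kqᵢqⱼ/rᵢⱼ over all pairs.
Pair separations: r₁₂ = 1.62 m, r₁₃ = 0.444 m, r₂₃ = 1.18 m.
U = (-3.37×10⁻⁸) + (-1.82×10⁻⁷) + (1.34×10⁻⁷) = -8.11×10⁻⁸ J.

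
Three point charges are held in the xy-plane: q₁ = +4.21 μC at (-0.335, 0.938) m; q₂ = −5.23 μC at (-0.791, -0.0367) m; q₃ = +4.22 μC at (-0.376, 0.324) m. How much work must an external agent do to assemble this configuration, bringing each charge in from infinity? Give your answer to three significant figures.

-0.285 J

The assembly work is the sum of pairwise potential energies, U = Σ_{i<j} kqᵢqⱼ/rᵢⱼ.
Pair separations: r₁₂ = 1.08 m, r₁₃ = 0.615 m, r₂₃ = 0.550 m.
U = (-0.184) + (0.260) + (-0.361) = -0.285 J.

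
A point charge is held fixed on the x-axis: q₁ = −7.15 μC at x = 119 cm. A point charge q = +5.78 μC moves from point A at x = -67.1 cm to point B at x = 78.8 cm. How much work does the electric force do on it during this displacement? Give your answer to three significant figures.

The work done by the electric force is W_field = −ΔU = −q(V_B − V_A) = q(V_A − V_B).
At A: distance to the source charge is 1.86 m; V_A = kq₁/r = -3.45×10⁴ V.
At B: distance to the source charge is 0.402 m; V_B = kq₁/r = -1.60×10⁵ V.
ΔV = V_B − V_A = -1.25×10⁵ V.
W_field = −qΔV = −(5.78×10⁻⁶ C)(-1.25×10⁵ V) = 0.725 J.

0.725 J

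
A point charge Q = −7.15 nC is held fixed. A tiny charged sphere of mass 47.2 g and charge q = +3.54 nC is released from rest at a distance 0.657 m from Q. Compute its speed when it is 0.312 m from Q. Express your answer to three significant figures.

4.03×10⁻³ m/s

Only the electrostatic force acts, so mechanical energy is conserved: ½mv² = U₁ − U₂ = kQq(1/r₁ − 1/r₂).
U₁ − U₂ = (8.99×10⁹ N·m²/C²)(-7.15×10⁻⁹ C)(3.54×10⁻⁹ C)(1/0.657 − 1/0.312) = 3.83×10⁻⁷ J.
v = √(2·3.83×10⁻⁷/0.0472) = 4.03×10⁻³ m/s.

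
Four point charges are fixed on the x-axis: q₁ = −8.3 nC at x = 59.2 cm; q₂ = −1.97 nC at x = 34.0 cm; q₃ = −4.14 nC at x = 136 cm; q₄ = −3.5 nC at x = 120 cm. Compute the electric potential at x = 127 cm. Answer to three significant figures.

-992 V

The total potential is the scalar sum of each charge's contribution, V = Σ kqᵢ/rᵢ.
Distances from the field point to each charge: r₁ = 0.678 m, r₂ = 0.930 m, r₃ = 0.0900 m, r₄ = 0.0700 m.
V = k[(-8.30×10⁻⁹)/(0.678) + (-1.97×10⁻⁹)/(0.930) + (-4.14×10⁻⁹)/(0.0900) + (-3.50×10⁻⁹)/(0.0700)] = -992 V.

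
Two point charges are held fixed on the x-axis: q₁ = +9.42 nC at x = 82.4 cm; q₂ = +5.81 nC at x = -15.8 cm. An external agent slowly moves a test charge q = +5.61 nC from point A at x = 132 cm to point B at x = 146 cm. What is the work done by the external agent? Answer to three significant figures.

-2.28×10⁻⁷ J

For quasistatic motion the external work equals the change in potential energy: W_ext = qΔV = q(V_B − V_A).
At A: distances to the source charges are 0.496 m, 1.48 m; V_A = Σ kqᵢ/rᵢ = 206 V.
At B: distances to the source charges are 0.636 m, 1.62 m; V_B = Σ kqᵢ/rᵢ = 165 V.
ΔV = V_B − V_A = -40.6 V.
W_ext = qΔV = (5.61×10⁻⁹ C)(-40.6 V) = -2.28×10⁻⁷ J.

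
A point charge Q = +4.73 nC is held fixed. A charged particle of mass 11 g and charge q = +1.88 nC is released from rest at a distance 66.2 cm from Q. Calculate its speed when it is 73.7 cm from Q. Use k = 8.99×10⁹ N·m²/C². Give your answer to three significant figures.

Only the electrostatic force acts, so mechanical energy is conserved: ½mv² = U₁ − U₂ = kQq(1/r₁ − 1/r₂).
U₁ − U₂ = (8.99×10⁹ N·m²/C²)(4.73×10⁻⁹ C)(1.88×10⁻⁹ C)(1/0.662 − 1/0.737) = 1.23×10⁻⁸ J.
v = √(2·1.23×10⁻⁸/0.0110) = 1.49×10⁻³ m/s.

1.49×10⁻³ m/s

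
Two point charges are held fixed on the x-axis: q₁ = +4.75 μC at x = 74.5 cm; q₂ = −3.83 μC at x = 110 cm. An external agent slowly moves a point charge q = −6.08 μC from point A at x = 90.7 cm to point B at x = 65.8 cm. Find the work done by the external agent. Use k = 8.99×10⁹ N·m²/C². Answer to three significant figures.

For quasistatic motion the external work equals the change in potential energy: W_ext = qΔV = q(V_B − V_A).
At A: distances to the source charges are 0.162 m, 0.193 m; V_A = Σ kqᵢ/rᵢ = 8.52×10⁴ V.
At B: distances to the source charges are 0.0870 m, 0.442 m; V_B = Σ kqᵢ/rᵢ = 4.13×10⁵ V.
ΔV = V_B − V_A = 3.28×10⁵ V.
W_ext = qΔV = (-6.08×10⁻⁶ C)(3.28×10⁵ V) = -1.99 J.

-1.99 J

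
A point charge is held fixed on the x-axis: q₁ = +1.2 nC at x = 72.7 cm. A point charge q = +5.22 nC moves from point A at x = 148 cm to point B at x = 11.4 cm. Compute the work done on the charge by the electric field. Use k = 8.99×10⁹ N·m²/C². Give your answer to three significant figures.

-1.71×10⁻⁸ J

The work done by the electric force is W_field = −ΔU = −q(V_B − V_A) = q(V_A − V_B).
At A: distance to the source charge is 0.753 m; V_A = kq₁/r = 14.3 V.
At B: distance to the source charge is 0.613 m; V_B = kq₁/r = 17.6 V.
ΔV = V_B − V_A = 3.27 V.
W_field = −qΔV = −(5.22×10⁻⁹ C)(3.27 V) = -1.71×10⁻⁸ J.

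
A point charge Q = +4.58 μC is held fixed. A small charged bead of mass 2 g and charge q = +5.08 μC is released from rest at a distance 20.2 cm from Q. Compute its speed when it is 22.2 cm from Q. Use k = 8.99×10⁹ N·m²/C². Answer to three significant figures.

9.66 m/s

Only the electrostatic force acts, so mechanical energy is conserved: ½mv² = U₁ − U₂ = kQq(1/r₁ − 1/r₂).
U₁ − U₂ = (8.99×10⁹ N·m²/C²)(4.58×10⁻⁶ C)(5.08×10⁻⁶ C)(1/0.202 − 1/0.222) = 0.0933 J.
v = √(2·0.0933/2.00×10⁻³) = 9.66 m/s.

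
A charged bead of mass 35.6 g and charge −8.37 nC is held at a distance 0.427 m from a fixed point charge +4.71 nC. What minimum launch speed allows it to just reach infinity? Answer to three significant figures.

6.83×10⁻³ m/s

To just escape, total mechanical energy must reach zero at infinity: ½mv²_min + U = 0, so ½mv²_min = −U = |kQq|/r.
|U| = |kQq|/r = (8.99×10⁹ N·m²/C²)(4.71×10⁻⁹)(8.37×10⁻⁹)/(0.427) = 8.30×10⁻⁷ J.
v_min = √(2|U|/m) = √(2·8.30×10⁻⁷/0.0356) = 6.83×10⁻³ m/s.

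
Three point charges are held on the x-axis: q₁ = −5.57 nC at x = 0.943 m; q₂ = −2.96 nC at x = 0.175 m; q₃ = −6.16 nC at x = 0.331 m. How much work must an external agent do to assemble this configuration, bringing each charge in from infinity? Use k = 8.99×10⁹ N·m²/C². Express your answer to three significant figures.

1.75×10⁻⁶ J

The work to assemble the configuration equals its total potential energy, U = Σ kqᵢqⱼ/rᵢⱼ over all pairs.
Pair separations: r₁₂ = 0.768 m, r₁₃ = 0.612 m, r₂₃ = 0.156 m.
U = (1.93×10⁻⁷) + (5.04×10⁻⁷) + (1.05×10⁻⁶) = 1.75×10⁻⁶ J.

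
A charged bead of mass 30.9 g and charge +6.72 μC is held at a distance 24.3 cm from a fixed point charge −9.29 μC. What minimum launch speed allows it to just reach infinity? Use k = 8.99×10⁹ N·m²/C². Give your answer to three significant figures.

12.2 m/s

To just escape, total mechanical energy must reach zero at infinity: ½mv²_min + U = 0, so ½mv²_min = −U = |kQq|/r.
|U| = |kQq|/r = (8.99×10⁹ N·m²/C²)(9.29×10⁻⁶)(6.72×10⁻⁶)/(0.243) = 2.31 J.
v_min = √(2|U|/m) = √(2·2.31/0.0309) = 12.2 m/s.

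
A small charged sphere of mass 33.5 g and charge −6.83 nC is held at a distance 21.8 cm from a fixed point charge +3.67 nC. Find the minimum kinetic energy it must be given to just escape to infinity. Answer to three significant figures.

1.03×10⁻⁶ J

To just escape, total mechanical energy must reach zero at infinity: ½mv²_min + U = 0, so ½mv²_min = −U = |kQq|/r.
|U| = |kQq|/r = (8.99×10⁹ N·m²/C²)(3.67×10⁻⁹)(6.83×10⁻⁹)/(0.218) = 1.03×10⁻⁶ J.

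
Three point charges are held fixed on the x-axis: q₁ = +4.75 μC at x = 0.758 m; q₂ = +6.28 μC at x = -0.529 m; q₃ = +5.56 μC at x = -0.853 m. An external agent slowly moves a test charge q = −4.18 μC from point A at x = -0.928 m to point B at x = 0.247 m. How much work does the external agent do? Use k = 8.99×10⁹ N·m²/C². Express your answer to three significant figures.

2.64 J

For quasistatic motion the external work equals the change in potential energy: W_ext = qΔV = q(V_B − V_A).
At A: distances to the source charges are 1.69 m, 0.399 m, 0.0750 m; V_A = Σ kqᵢ/rᵢ = 8.33×10⁵ V.
At B: distances to the source charges are 0.511 m, 0.776 m, 1.10 m; V_B = Σ kqᵢ/rᵢ = 2.02×10⁵ V.
ΔV = V_B − V_A = -6.32×10⁵ V.
W_ext = qΔV = (-4.18×10⁻⁶ C)(-6.32×10⁵ V) = 2.64 J.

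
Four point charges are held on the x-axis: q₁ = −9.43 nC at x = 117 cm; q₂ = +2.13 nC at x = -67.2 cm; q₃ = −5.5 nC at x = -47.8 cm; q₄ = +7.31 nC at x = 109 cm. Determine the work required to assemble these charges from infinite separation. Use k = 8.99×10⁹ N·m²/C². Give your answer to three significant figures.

The work to assemble the configuration equals its total potential energy, U = Σ kqᵢqⱼ/rᵢⱼ over all pairs.
Pair separations: r₁₂ = 1.84 m, r₁₃ = 1.65 m, r₁₄ = 0.0800 m, r₂₃ = 0.194 m, r₂₄ = 1.76 m, r₃₄ = 1.57 m.
Summing all 6 pair terms gives U = -8.26×10⁻⁶ J.

-8.26×10⁻⁶ J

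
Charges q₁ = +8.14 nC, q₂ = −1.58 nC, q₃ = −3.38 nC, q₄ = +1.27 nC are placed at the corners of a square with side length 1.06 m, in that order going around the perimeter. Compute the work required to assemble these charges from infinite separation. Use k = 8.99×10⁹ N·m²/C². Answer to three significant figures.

The assembly work is the sum of pairwise potential energies, U = Σ_{i<j} kqᵢqⱼ/rᵢⱼ.
The four side pairs have separation 1.06 m and the two diagonal pairs 1.50 m.
Summing all 6 pair terms gives U = -1.90×10⁻⁷ J.

-1.90×10⁻⁷ J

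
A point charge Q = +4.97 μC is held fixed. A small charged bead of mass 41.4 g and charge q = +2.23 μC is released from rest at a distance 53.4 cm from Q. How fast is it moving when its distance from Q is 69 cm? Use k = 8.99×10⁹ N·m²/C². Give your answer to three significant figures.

1.43 m/s

Only the electrostatic force acts, so mechanical energy is conserved: ½mv² = U₁ − U₂ = kQq(1/r₁ − 1/r₂).
U₁ − U₂ = (8.99×10⁹ N·m²/C²)(4.97×10⁻⁶ C)(2.23×10⁻⁶ C)(1/0.534 − 1/0.690) = 0.0422 J.
v = √(2·0.0422/0.0414) = 1.43 m/s.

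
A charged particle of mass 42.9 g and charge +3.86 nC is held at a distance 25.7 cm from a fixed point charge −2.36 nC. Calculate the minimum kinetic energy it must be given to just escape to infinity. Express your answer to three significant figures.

3.19×10⁻⁷ J

To just escape, total mechanical energy must reach zero at infinity: ½mv²_min + U = 0, so ½mv²_min = −U = |kQq|/r.
|U| = |kQq|/r = (8.99×10⁹ N·m²/C²)(2.36×10⁻⁹)(3.86×10⁻⁹)/(0.257) = 3.19×10⁻⁷ J.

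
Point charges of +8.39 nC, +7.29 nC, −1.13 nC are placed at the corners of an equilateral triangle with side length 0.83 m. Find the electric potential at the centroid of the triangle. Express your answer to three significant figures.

The total potential is the scalar sum of each charge's contribution, V = Σ kqᵢ/rᵢ.
The distance from each vertex to the centroid is a/√3 = 0.479 m.
V = k[(8.39×10⁻⁹)/(0.479) + (7.29×10⁻⁹)/(0.479) + (-1.13×10⁻⁹)/(0.479)] = 273 V.

273 V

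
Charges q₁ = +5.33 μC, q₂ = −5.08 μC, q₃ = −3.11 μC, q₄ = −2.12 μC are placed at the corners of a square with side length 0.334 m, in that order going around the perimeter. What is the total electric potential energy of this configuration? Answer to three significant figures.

-0.541 J

The assembly work is the sum of pairwise potential energies, U = Σ_{i<j} kqᵢqⱼ/rᵢⱼ.
The four side pairs have separation 0.334 m and the two diagonal pairs 0.472 m.
Summing all 6 pair terms gives U = -0.541 J.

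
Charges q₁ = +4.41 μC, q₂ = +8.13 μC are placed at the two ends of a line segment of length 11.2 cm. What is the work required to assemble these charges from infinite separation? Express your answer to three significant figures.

2.88 J

The work to assemble the configuration equals its total potential energy, U = Σ kqᵢqⱼ/rᵢⱼ over all pairs.
The separation is r = 0.112 m.
U = (2.88) = 2.88 J.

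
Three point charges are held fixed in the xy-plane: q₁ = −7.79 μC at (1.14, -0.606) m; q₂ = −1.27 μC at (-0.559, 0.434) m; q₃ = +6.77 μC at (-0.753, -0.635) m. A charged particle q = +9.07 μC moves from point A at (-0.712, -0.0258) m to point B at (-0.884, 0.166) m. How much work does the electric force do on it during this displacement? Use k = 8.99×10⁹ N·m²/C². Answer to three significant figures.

The work done by the electric force is W_field = −ΔU = −q(V_B − V_A) = q(V_A − V_B).
At A: distances to the source charges are 1.94 m, 0.485 m, 0.611 m; V_A = Σ kqᵢ/rᵢ = 4.00×10⁴ V.
At B: distances to the source charges are 2.17 m, 0.421 m, 0.812 m; V_B = Σ kqᵢ/rᵢ = 1.56×10⁴ V.
ΔV = V_B − V_A = -2.45×10⁴ V.
W_field = −qΔV = −(9.07×10⁻⁶ C)(-2.45×10⁴ V) = 0.222 J.

0.222 J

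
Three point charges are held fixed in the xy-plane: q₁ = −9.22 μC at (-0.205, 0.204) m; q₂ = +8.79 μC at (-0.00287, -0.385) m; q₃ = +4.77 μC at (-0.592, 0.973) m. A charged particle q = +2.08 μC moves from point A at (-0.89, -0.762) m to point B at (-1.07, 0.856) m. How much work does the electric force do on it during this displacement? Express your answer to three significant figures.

-0.0469 J

The work done by the electric force is W_field = −ΔU = −q(V_B − V_A) = q(V_A − V_B).
At A: distances to the source charges are 1.18 m, 0.964 m, 1.76 m; V_A = Σ kqᵢ/rᵢ = 3.63×10⁴ V.
At B: distances to the source charges are 1.08 m, 1.64 m, 0.492 m; V_B = Σ kqᵢ/rᵢ = 5.89×10⁴ V.
ΔV = V_B − V_A = 2.26×10⁴ V.
W_field = −qΔV = −(2.08×10⁻⁶ C)(2.26×10⁴ V) = -0.0469 J.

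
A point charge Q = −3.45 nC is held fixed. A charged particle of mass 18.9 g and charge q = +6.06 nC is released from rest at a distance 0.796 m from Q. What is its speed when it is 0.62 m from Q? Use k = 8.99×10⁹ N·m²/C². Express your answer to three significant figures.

Only the electrostatic force acts, so mechanical energy is conserved: ½mv² = U₁ − U₂ = kQq(1/r₁ − 1/r₂).
U₁ − U₂ = (8.99×10⁹ N·m²/C²)(-3.45×10⁻⁹ C)(6.06×10⁻⁹ C)(1/0.796 − 1/0.620) = 6.70×10⁻⁸ J.
v = √(2·6.70×10⁻⁸/0.0189) = 2.66×10⁻³ m/s.

2.66×10⁻³ m/s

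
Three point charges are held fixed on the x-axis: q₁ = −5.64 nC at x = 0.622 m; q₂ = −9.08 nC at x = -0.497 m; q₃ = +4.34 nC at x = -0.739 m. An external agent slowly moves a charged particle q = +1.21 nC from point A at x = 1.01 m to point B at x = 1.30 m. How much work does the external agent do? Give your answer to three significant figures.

7.44×10⁻⁸ J

For quasistatic motion the external work equals the change in potential energy: W_ext = qΔV = q(V_B − V_A).
At A: distances to the source charges are 0.388 m, 1.51 m, 1.75 m; V_A = Σ kqᵢ/rᵢ = -163 V.
At B: distances to the source charges are 0.678 m, 1.80 m, 2.04 m; V_B = Σ kqᵢ/rᵢ = -101 V.
ΔV = V_B − V_A = 61.5 V.
W_ext = qΔV = (1.21×10⁻⁹ C)(61.5 V) = 7.44×10⁻⁸ J.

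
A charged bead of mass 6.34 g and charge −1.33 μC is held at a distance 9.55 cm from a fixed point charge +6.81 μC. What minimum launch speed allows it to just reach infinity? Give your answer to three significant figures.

To just escape, total mechanical energy must reach zero at infinity: ½mv²_min + U = 0, so ½mv²_min = −U = |kQq|/r.
|U| = |kQq|/r = (8.99×10⁹ N·m²/C²)(6.81×10⁻⁶)(1.33×10⁻⁶)/(0.0955) = 0.853 J.
v_min = √(2|U|/m) = √(2·0.853/6.34×10⁻³) = 16.4 m/s.

16.4 m/s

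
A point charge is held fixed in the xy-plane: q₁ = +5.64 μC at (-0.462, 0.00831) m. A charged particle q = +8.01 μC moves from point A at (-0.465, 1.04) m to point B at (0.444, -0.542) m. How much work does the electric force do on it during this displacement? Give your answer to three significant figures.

0.0105 J

The work done by the electric force is W_field = −ΔU = −q(V_B − V_A) = q(V_A − V_B).
At A: distance to the source charge is 1.03 m; V_A = kq₁/r = 4.91×10⁴ V.
At B: distance to the source charge is 1.06 m; V_B = kq₁/r = 4.78×10⁴ V.
ΔV = V_B − V_A = -1310 V.
W_field = −qΔV = −(8.01×10⁻⁶ C)(-1310 V) = 0.0105 J.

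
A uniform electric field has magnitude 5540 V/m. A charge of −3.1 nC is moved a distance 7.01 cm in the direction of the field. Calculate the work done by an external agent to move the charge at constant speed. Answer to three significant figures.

1.20×10⁻⁶ J

The potential change for a displacement 7.01 cm in the direction of the field is ΔV = −Ed = -388 V.
W_ext = qΔV = 1.20×10⁻⁶ J.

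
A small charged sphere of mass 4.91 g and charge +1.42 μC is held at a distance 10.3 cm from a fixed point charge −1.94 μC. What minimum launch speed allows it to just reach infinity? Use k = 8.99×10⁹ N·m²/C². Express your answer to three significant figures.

9.90 m/s

To just escape, total mechanical energy must reach zero at infinity: ½mv²_min + U = 0, so ½mv²_min = −U = |kQq|/r.
|U| = |kQq|/r = (8.99×10⁹ N·m²/C²)(1.94×10⁻⁶)(1.42×10⁻⁶)/(0.103) = 0.240 J.
v_min = √(2|U|/m) = √(2·0.240/4.91×10⁻³) = 9.90 m/s.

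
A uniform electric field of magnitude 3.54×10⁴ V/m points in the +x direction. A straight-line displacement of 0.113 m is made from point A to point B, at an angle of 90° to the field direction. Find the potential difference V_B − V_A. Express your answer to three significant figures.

0 V

Only the component of displacement along E changes the potential: ΔV = −E·d·cosθ.
ΔV = −(3.54×10⁴ V/m)(0.113 m)cos90° = 0 V.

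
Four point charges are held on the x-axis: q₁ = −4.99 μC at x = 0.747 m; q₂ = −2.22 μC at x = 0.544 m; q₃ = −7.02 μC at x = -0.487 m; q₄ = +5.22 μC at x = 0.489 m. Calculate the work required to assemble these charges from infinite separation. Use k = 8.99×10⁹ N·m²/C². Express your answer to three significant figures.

-2.26 J

The assembly work is the sum of pairwise potential energies, U = Σ_{i<j} kqᵢqⱼ/rᵢⱼ.
Pair separations: r₁₂ = 0.203 m, r₁₃ = 1.23 m, r₁₄ = 0.258 m, r₂₃ = 1.03 m, r₂₄ = 0.0550 m, r₃₄ = 0.976 m.
Summing all 6 pair terms gives U = -2.26 J.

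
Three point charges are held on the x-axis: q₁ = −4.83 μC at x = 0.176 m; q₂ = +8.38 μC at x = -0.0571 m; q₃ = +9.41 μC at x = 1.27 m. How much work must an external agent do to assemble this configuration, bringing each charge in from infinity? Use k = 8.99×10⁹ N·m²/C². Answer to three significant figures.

The assembly work is the sum of pairwise potential energies, U = Σ_{i<j} kqᵢqⱼ/rᵢⱼ.
Pair separations: r₁₂ = 0.233 m, r₁₃ = 1.09 m, r₂₃ = 1.33 m.
U = (-1.56) + (-0.373) + (0.534) = -1.40 J.

-1.40 J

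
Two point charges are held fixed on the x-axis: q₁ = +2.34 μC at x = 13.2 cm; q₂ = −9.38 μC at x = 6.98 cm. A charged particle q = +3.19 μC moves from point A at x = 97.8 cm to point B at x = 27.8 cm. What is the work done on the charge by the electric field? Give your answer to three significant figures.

The work done by the electric force is W_field = −ΔU = −q(V_B − V_A) = q(V_A − V_B).
At A: distances to the source charges are 0.846 m, 0.908 m; V_A = Σ kqᵢ/rᵢ = -6.80×10⁴ V.
At B: distances to the source charges are 0.146 m, 0.208 m; V_B = Σ kqᵢ/rᵢ = -2.61×10⁵ V.
ΔV = V_B − V_A = -1.93×10⁵ V.
W_field = −qΔV = −(3.19×10⁻⁶ C)(-1.93×10⁵ V) = 0.616 J.

0.616 J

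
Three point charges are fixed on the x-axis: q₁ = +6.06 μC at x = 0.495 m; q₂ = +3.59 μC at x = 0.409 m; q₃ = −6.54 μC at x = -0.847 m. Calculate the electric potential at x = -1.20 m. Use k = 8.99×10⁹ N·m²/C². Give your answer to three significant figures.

The total potential is the scalar sum of each charge's contribution, V = Σ kqᵢ/rᵢ.
Distances from the field point to each charge: r₁ = 1.69 m, r₂ = 1.61 m, r₃ = 0.353 m.
V = k[(6.06×10⁻⁶)/(1.69) + (3.59×10⁻⁶)/(1.61) + (-6.54×10⁻⁶)/(0.353)] = -1.14×10⁵ V.

-1.14×10⁵ V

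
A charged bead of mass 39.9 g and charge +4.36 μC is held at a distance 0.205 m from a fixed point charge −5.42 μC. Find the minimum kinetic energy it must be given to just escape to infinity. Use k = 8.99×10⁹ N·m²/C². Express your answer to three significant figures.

1.04 J

To just escape, total mechanical energy must reach zero at infinity: ½mv²_min + U = 0, so ½mv²_min = −U = |kQq|/r.
|U| = |kQq|/r = (8.99×10⁹ N·m²/C²)(5.42×10⁻⁶)(4.36×10⁻⁶)/(0.205) = 1.04 J.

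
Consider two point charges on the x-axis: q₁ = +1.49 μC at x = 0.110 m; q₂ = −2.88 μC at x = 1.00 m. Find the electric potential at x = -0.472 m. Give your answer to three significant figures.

5430 V

Electric potential is a scalar, so the contributions from each charge add algebraically: V = Σ kqᵢ/rᵢ.
Distances from the field point to each charge: r₁ = 0.582 m, r₂ = 1.47 m.
V = k[(1.49×10⁻⁶)/(0.582) + (-2.88×10⁻⁶)/(1.47)] = 5430 V.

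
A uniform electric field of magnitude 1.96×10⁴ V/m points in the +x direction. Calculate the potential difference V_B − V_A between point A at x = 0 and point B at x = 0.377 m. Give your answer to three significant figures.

-7390 V

In a uniform field, potential decreases in the direction of E: V_B − V_A = −E·Δx.
V_B − V_A = −(1.96×10⁴ V/m)(0.377 m) = -7390 V.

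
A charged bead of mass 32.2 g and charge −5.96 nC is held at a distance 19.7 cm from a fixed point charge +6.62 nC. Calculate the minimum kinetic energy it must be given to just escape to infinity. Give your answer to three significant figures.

1.80×10⁻⁶ J

To just escape, total mechanical energy must reach zero at infinity: ½mv²_min + U = 0, so ½mv²_min = −U = |kQq|/r.
|U| = |kQq|/r = (8.99×10⁹ N·m²/C²)(6.62×10⁻⁹)(5.96×10⁻⁹)/(0.197) = 1.80×10⁻⁶ J.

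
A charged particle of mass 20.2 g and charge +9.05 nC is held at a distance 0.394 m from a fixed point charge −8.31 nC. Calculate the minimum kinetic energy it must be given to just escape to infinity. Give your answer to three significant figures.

1.72×10⁻⁶ J

To just escape, total mechanical energy must reach zero at infinity: ½mv²_min + U = 0, so ½mv²_min = −U = |kQq|/r.
|U| = |kQq|/r = (8.99×10⁹ N·m²/C²)(8.31×10⁻⁹)(9.05×10⁻⁹)/(0.394) = 1.72×10⁻⁶ J.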